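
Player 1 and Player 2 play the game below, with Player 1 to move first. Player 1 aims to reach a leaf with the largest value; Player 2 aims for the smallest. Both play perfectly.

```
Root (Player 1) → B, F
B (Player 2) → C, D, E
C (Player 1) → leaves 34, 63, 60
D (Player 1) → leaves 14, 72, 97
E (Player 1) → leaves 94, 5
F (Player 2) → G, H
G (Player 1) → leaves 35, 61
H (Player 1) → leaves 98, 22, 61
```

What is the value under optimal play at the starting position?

C (Player 1): max(34, 63, 60) = 63
D (Player 1): max(14, 72, 97) = 97
E (Player 1): max(94, 5) = 94
B (Player 2): min(63, 97, 94) = 63
G (Player 1): max(35, 61) = 61
H (Player 1): max(98, 22, 61) = 98
F (Player 2): min(61, 98) = 61
Root (Player 1): max(63, 61) = 63

63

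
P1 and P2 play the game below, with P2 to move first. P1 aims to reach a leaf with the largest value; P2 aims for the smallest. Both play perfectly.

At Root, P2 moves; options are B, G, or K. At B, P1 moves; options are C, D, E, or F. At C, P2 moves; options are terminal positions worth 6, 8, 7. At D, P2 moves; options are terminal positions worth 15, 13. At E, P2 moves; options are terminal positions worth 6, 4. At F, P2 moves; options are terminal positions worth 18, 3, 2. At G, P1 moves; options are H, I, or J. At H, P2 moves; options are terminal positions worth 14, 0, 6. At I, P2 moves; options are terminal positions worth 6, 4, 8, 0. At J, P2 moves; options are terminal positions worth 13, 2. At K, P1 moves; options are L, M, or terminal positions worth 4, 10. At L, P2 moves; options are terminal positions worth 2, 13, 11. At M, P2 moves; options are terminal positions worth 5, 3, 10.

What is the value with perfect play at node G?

2

H: min(14, 0, 6) = 0
I: min(6, 4, 8, 0) = 0
J: min(13, 2) = 2
G: max(0, 0, 2) = 2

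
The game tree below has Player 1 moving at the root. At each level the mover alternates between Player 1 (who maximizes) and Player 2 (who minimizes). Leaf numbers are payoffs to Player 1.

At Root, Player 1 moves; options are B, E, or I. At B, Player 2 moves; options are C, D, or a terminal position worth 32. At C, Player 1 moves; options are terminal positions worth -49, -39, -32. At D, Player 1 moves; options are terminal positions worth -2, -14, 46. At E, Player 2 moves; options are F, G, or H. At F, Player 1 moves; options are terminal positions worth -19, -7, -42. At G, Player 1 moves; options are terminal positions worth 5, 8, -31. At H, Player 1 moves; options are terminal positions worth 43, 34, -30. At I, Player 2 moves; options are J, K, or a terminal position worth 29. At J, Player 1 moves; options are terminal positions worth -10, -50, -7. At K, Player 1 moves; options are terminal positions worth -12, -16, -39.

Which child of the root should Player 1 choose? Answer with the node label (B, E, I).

C (Player 1): max(-49, -39, -32) = -32
D (Player 1): max(-2, -14, 46) = 46
B (Player 2): min(-32, 46, 32) = -32
F (Player 1): max(-19, -7, -42) = -7
G (Player 1): max(5, 8, -31) = 8
H (Player 1): max(43, 34, -30) = 43
E (Player 2): min(-7, 8, 43) = -7
J (Player 1): max(-10, -50, -7) = -7
K (Player 1): max(-12, -16, -39) = -12
I (Player 2): min(-7, -12, 29) = -12
Root (Player 1): max(-32, -7, -12) = -7
Player 1 picks the child with the highest value: E (value -7).

E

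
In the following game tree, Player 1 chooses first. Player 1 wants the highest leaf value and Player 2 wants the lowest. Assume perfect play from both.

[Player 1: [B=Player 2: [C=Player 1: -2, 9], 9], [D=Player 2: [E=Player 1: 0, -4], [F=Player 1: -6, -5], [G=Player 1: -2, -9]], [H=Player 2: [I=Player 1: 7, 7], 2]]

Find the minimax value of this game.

9

C (Player 1): max(-2, 9) = 9
B (Player 2): min(9, 9) = 9
E (Player 1): max(0, -4) = 0
F (Player 1): max(-6, -5) = -5
G (Player 1): max(-2, -9) = -2
D (Player 2): min(0, -5, -2) = -5
I (Player 1): max(7, 7) = 7
H (Player 2): min(7, 2) = 2
Root (Player 1): max(9, -5, 2) = 9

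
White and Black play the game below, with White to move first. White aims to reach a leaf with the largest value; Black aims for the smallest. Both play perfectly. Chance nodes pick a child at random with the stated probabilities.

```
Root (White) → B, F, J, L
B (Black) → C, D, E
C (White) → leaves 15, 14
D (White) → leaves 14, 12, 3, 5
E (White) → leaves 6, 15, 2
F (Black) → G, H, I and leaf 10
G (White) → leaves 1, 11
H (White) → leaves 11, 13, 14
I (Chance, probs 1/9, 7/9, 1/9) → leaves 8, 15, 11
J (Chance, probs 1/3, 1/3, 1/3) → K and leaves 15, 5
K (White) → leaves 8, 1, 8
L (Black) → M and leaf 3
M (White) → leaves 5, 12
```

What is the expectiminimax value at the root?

14

C (White): max(15, 14) = 15
D (White): max(14, 12, 3, 5) = 14
E (White): max(6, 15, 2) = 15
B (Black): min(15, 14, 15) = 14
G (White): max(1, 11) = 11
H (White): max(11, 13, 14) = 14
I (Chance): 1/9·8 + 7/9·15 + 1/9·11 = 13.78
F (Black): min(11, 14, 13.78, 10) = 10
K (White): max(8, 1, 8) = 8
J (Chance): 1/3·8 + 1/3·15 + 1/3·5 = 9.33
M (White): max(5, 12) = 12
L (Black): min(12, 3) = 3
Root (White): max(14, 10, 9.33, 3) = 14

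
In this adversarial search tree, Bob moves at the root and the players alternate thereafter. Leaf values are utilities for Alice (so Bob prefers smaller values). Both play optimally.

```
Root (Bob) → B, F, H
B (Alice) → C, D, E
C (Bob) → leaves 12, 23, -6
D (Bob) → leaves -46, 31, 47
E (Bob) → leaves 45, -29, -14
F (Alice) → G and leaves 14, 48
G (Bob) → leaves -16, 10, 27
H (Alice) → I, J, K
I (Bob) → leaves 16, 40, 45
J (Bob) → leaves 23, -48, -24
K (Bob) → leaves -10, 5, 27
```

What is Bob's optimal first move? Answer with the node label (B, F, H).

C (Bob): min(12, 23, -6) = -6
D (Bob): min(-46, 31, 47) = -46
E (Bob): min(45, -29, -14) = -29
B (Alice): max(-6, -46, -29) = -6
G (Bob): min(-16, 10, 27) = -16
F (Alice): max(-16, 14, 48) = 48
I (Bob): min(16, 40, 45) = 16
J (Bob): min(23, -48, -24) = -48
K (Bob): min(-10, 5, 27) = -10
H (Alice): max(16, -48, -10) = 16
Root (Bob): min(-6, 48, 16) = -6
Bob picks the child with the lowest value: B (value -6).

B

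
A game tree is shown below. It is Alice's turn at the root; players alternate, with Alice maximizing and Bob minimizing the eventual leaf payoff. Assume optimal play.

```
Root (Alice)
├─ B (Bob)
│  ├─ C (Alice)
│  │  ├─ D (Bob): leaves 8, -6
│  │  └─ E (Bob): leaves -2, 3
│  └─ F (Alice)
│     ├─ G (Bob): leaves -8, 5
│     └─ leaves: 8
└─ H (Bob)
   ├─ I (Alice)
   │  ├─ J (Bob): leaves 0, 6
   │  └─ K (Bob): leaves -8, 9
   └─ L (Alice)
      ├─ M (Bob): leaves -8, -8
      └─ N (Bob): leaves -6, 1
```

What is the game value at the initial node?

-2

D (Bob): min(8, -6) = -6
E (Bob): min(-2, 3) = -2
C (Alice): max(-6, -2) = -2
G (Bob): min(-8, 5) = -8
F (Alice): max(-8, 8) = 8
B (Bob): min(-2, 8) = -2
J (Bob): min(0, 6) = 0
K (Bob): min(-8, 9) = -8
I (Alice): max(0, -8) = 0
M (Bob): min(-8, -8) = -8
N (Bob): min(-6, 1) = -6
L (Alice): max(-8, -6) = -6
H (Bob): min(0, -6) = -6
Root (Alice): max(-2, -6) = -2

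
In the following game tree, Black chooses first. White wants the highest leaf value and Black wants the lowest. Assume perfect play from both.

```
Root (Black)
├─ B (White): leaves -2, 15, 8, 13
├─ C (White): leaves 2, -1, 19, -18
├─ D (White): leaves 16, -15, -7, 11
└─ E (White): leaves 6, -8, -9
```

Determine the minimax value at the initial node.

B (White): max(-2, 15, 8, 13) = 15
C (White): max(2, -1, 19, -18) = 19
D (White): max(16, -15, -7, 11) = 16
E (White): max(6, -8, -9) = 6
Root (Black): min(15, 19, 16, 6) = 6

6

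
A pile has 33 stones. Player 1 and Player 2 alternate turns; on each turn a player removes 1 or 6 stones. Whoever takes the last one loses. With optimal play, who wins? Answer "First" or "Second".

Compute winning (W) and losing (L) positions by backward induction:
i:   0  1  2  3  4  5  6  7  8  9 10 11 12 13 14 15 16 17 18 19 20 21 22 23 24 25 26 27 28 29 30 31 32 33
     W  L  W  L  W  L  W  W  L  W  L  W  L  W  W  L  W  L  W  L  W  W  L  W  L  W  L  W  W  L  W  L  W  L
Position 33 is L, so the second player wins.

Second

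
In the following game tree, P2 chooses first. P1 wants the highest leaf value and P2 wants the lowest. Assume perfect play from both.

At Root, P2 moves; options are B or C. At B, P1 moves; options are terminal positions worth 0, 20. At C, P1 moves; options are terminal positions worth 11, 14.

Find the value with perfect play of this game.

14

B (P1): max(0, 20) = 20
C (P1): max(11, 14) = 14
Root (P2): min(20, 14) = 14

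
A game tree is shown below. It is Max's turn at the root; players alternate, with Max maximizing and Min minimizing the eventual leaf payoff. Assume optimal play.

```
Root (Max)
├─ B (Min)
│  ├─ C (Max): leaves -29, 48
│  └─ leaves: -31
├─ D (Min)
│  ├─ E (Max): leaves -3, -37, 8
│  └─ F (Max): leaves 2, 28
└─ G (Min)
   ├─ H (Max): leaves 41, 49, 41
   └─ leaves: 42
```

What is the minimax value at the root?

42

C (Max): max(-29, 48) = 48
B (Min): min(48, -31) = -31
E (Max): max(-3, -37, 8) = 8
F (Max): max(2, 28) = 28
D (Min): min(8, 28) = 8
H (Max): max(41, 49, 41) = 49
G (Min): min(49, 42) = 42
Root (Max): max(-31, 8, 42) = 42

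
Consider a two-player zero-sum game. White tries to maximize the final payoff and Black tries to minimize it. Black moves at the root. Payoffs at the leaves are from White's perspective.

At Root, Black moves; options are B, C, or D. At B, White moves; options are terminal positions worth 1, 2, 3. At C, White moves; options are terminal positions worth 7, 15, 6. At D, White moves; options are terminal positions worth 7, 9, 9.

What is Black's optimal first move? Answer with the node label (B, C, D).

B (White): max(1, 2, 3) = 3
C (White): max(7, 15, 6) = 15
D (White): max(7, 9, 9) = 9
Root (Black): min(3, 15, 9) = 3
Black picks the child with the lowest value: B (value 3).

B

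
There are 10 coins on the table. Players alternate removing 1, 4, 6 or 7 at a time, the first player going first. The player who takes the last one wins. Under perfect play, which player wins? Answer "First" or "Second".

Positions where the player to move wins (W) vs loses (L):
i:   0  1  2  3  4  5  6  7  8  9 10
     L  W  L  W  W  L  W  W  W  W  L
Position 10 is L, so the second player wins.

Second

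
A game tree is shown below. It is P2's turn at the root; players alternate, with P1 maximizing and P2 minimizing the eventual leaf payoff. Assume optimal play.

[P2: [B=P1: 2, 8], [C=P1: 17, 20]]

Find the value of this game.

B (P1): max(2, 8) = 8
C (P1): max(17, 20) = 20
Root (P2): min(8, 20) = 8

8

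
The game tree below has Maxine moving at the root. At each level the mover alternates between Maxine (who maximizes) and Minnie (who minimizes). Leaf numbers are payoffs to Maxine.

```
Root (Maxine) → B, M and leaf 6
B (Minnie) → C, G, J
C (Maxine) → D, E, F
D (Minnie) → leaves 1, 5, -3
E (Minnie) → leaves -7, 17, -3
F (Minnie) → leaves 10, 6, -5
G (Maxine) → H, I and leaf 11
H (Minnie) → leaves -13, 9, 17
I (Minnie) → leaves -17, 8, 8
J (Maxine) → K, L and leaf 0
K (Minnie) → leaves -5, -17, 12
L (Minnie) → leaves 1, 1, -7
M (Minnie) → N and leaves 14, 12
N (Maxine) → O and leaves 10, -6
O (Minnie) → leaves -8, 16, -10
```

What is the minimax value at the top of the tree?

D (Minnie): min(1, 5, -3) = -3
E (Minnie): min(-7, 17, -3) = -7
F (Minnie): min(10, 6, -5) = -5
C (Maxine): max(-3, -7, -5) = -3
H (Minnie): min(-13, 9, 17) = -13
I (Minnie): min(-17, 8, 8) = -17
G (Maxine): max(-13, -17, 11) = 11
K (Minnie): min(-5, -17, 12) = -17
L (Minnie): min(1, 1, -7) = -7
J (Maxine): max(-17, -7, 0) = 0
B (Minnie): min(-3, 11, 0) = -3
O (Minnie): min(-8, 16, -10) = -10
N (Maxine): max(-10, 10, -6) = 10
M (Minnie): min(10, 14, 12) = 10
Root (Maxine): max(-3, 10, 6) = 10

10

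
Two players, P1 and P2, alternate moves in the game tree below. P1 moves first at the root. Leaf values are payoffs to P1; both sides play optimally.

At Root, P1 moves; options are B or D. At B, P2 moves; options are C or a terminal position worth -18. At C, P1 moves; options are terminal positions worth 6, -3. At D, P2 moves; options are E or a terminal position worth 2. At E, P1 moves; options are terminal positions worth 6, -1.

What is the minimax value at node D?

E: max(6, -1) = 6
D: min(6, 2) = 2

2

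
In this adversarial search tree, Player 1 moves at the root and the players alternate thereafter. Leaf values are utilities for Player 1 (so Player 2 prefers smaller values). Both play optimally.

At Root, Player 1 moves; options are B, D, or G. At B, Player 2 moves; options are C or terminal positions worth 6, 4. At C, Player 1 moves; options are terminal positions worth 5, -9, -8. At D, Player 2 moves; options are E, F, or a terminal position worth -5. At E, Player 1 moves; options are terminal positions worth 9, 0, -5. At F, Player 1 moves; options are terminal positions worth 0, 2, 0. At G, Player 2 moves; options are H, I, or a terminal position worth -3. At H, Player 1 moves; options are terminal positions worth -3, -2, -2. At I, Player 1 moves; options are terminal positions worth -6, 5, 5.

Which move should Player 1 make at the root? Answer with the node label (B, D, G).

B

C (Player 1): max(5, -9, -8) = 5
B (Player 2): min(5, 6, 4) = 4
E (Player 1): max(9, 0, -5) = 9
F (Player 1): max(0, 2, 0) = 2
D (Player 2): min(9, 2, -5) = -5
H (Player 1): max(-3, -2, -2) = -2
I (Player 1): max(-6, 5, 5) = 5
G (Player 2): min(-2, 5, -3) = -3
Root (Player 1): max(4, -5, -3) = 4
Player 1 picks the child with the highest value: B (value 4).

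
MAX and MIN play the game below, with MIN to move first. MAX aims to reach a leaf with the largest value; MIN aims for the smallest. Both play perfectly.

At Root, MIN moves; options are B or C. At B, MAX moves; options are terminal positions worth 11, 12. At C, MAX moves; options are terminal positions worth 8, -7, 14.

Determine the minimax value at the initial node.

B (MAX): max(11, 12) = 12
C (MAX): max(8, -7, 14) = 14
Root (MIN): min(12, 14) = 12

12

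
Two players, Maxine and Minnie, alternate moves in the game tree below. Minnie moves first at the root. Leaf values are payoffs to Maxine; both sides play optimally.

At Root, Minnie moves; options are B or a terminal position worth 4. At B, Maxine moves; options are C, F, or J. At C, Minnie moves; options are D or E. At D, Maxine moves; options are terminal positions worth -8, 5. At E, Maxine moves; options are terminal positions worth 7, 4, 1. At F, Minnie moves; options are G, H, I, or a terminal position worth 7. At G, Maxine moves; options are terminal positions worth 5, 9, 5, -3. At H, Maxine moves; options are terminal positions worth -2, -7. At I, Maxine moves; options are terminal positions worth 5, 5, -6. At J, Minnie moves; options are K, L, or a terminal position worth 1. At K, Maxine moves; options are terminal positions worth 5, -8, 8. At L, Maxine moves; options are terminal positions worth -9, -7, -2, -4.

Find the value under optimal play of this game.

D (Maxine): max(-8, 5) = 5
E (Maxine): max(7, 4, 1) = 7
C (Minnie): min(5, 7) = 5
G (Maxine): max(5, 9, 5, -3) = 9
H (Maxine): max(-2, -7) = -2
I (Maxine): max(5, 5, -6) = 5
F (Minnie): min(9, -2, 5, 7) = -2
K (Maxine): max(5, -8, 8) = 8
L (Maxine): max(-9, -7, -2, -4) = -2
J (Minnie): min(8, -2, 1) = -2
B (Maxine): max(5, -2, -2) = 5
Root (Minnie): min(5, 4) = 4

4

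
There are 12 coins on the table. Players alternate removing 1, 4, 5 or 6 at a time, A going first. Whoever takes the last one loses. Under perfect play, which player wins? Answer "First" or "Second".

Second

i:   0  1  2  3  4  5  6  7  8  9 10 11 12
     W  L  W  L  W  W  W  W  W  W  L  W  L
Position 12 is L, so the second player wins.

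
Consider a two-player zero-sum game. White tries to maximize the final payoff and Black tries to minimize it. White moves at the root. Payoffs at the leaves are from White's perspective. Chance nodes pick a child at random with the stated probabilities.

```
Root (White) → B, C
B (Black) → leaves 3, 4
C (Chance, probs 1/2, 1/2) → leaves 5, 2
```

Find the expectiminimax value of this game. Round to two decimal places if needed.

B (Black): min(3, 4) = 3
C (Chance): 1/2·5 + 1/2·2 = 3.5
Root (White): max(3, 3.5) = 3.5

3.5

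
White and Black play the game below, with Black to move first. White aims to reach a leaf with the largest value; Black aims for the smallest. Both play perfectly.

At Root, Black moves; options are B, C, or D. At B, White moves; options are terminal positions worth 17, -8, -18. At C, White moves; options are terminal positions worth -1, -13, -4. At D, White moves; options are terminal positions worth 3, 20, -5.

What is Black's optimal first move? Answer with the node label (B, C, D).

C

B (White): max(17, -8, -18) = 17
C (White): max(-1, -13, -4) = -1
D (White): max(3, 20, -5) = 20
Root (Black): min(17, -1, 20) = -1
Black picks the child with the lowest value: C (value -1).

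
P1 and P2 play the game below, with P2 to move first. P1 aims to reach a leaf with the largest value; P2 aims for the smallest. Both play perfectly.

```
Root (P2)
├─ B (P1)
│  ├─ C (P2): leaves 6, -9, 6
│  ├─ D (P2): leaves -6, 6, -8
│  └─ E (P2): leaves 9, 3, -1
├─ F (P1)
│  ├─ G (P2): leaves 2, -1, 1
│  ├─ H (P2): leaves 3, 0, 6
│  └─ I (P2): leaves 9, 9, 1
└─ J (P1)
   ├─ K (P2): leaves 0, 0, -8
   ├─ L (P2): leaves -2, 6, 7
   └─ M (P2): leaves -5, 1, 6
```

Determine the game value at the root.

-2

C (P2): min(6, -9, 6) = -9
D (P2): min(-6, 6, -8) = -8
E (P2): min(9, 3, -1) = -1
B (P1): max(-9, -8, -1) = -1
G (P2): min(2, -1, 1) = -1
H (P2): min(3, 0, 6) = 0
I (P2): min(9, 9, 1) = 1
F (P1): max(-1, 0, 1) = 1
K (P2): min(0, 0, -8) = -8
L (P2): min(-2, 6, 7) = -2
M (P2): min(-5, 1, 6) = -5
J (P1): max(-8, -2, -5) = -2
Root (P2): min(-1, 1, -2) = -2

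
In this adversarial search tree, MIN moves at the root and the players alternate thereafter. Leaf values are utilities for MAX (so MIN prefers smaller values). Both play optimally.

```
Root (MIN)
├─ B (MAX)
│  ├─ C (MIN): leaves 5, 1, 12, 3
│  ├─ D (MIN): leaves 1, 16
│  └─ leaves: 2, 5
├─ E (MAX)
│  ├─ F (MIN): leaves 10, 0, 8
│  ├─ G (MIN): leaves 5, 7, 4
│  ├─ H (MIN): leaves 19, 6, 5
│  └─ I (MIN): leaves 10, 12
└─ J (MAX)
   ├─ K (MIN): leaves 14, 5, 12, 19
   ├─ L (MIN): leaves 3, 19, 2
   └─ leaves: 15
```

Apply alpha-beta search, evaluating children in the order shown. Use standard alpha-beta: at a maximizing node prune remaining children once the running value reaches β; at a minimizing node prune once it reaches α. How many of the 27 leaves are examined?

20

C [α=-∞,β=+∞]: v=1
D [α=1,β=+∞]: v=1 after child 1 ≤ α → α-cutoff, skip 1
B [α=-∞,β=+∞]: v=5
F [α=-∞,β=5]: v=0
G [α=0,β=5]: v=4
H [α=4,β=5]: v=5
E [α=-∞,β=5]: v=5 after child 3 ≥ β → β-cutoff, skip 1
K [α=-∞,β=5]: v=5
J [α=-∞,β=5]: v=5 after child 1 ≥ β → β-cutoff, skip 2
Root [α=-∞,β=+∞]: v=5
Leaves evaluated: 20 of 27.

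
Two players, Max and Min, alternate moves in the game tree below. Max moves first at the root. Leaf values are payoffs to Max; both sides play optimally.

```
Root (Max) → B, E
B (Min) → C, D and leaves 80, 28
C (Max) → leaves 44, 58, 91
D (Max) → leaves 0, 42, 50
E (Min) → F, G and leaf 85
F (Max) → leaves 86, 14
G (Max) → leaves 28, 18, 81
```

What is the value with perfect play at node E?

81

F: max(86, 14) = 86
G: max(28, 18, 81) = 81
E: min(86, 81, 85) = 81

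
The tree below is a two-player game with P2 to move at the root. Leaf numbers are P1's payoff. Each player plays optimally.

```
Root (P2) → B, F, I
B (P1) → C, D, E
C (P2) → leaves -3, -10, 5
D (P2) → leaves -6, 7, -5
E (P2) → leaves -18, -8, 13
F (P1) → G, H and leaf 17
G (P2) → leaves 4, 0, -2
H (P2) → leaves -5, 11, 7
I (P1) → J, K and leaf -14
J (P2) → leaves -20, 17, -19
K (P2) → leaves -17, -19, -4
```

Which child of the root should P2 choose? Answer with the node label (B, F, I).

C (P2): min(-3, -10, 5) = -10
D (P2): min(-6, 7, -5) = -6
E (P2): min(-18, -8, 13) = -18
B (P1): max(-10, -6, -18) = -6
G (P2): min(4, 0, -2) = -2
H (P2): min(-5, 11, 7) = -5
F (P1): max(-2, -5, 17) = 17
J (P2): min(-20, 17, -19) = -20
K (P2): min(-17, -19, -4) = -19
I (P1): max(-20, -19, -14) = -14
Root (P2): min(-6, 17, -14) = -14
P2 picks the child with the lowest value: I (value -14).

I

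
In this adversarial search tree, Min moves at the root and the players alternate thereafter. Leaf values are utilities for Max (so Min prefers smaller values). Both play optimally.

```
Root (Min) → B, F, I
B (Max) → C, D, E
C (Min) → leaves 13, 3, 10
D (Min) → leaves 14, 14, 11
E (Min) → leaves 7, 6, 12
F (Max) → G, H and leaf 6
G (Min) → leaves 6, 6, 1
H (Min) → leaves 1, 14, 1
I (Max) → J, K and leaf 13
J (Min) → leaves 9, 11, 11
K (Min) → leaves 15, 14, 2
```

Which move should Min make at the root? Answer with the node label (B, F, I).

F

C (Min): min(13, 3, 10) = 3
D (Min): min(14, 14, 11) = 11
E (Min): min(7, 6, 12) = 6
B (Max): max(3, 11, 6) = 11
G (Min): min(6, 6, 1) = 1
H (Min): min(1, 14, 1) = 1
F (Max): max(1, 1, 6) = 6
J (Min): min(9, 11, 11) = 9
K (Min): min(15, 14, 2) = 2
I (Max): max(9, 2, 13) = 13
Root (Min): min(11, 6, 13) = 6
Min picks the child with the lowest value: F (value 6).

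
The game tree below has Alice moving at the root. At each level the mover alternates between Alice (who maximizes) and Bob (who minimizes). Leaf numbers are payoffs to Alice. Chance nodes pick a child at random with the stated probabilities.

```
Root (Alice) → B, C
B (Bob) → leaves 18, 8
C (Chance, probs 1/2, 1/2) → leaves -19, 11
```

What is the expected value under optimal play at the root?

B (Bob): min(18, 8) = 8
C (Chance): 1/2·-19 + 1/2·11 = -4
Root (Alice): max(8, -4) = 8

8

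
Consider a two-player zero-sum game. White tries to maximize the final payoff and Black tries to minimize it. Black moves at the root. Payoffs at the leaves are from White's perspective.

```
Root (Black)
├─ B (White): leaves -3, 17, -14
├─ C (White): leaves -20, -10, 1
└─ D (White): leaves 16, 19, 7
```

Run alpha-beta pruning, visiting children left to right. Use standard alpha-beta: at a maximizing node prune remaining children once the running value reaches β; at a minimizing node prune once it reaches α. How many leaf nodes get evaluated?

7

B [α=-∞,β=+∞]: v=17
C [α=-∞,β=17]: v=1
D [α=-∞,β=1]: v=16 after child 1 ≥ β → β-cutoff, skip 2
Root [α=-∞,β=+∞]: v=1
Leaves evaluated: 7 of 9.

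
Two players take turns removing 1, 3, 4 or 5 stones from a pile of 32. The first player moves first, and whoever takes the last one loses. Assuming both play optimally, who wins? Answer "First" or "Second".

Positions where the player to move wins (W) vs loses (L):
i:   0  1  2  3  4  5  6  7  8  9 10 11 12 13 14 15 16 17 18 19 20 21 22 23 24 25 26 27 28 29 30 31 32
     W  L  W  L  W  W  W  W  W  L  W  L  W  W  W  W  W  L  W  L  W  W  W  W  W  L  W  L  W  W  W  W  W
Position 32 is W, so the first player wins.

First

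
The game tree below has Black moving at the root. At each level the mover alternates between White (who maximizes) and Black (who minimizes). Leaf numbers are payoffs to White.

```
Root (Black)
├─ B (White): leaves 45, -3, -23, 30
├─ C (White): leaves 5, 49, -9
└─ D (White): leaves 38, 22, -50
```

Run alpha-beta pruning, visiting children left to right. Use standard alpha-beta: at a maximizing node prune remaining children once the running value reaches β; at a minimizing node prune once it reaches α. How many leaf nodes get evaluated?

9

B [α=-∞,β=+∞]: v=45
C [α=-∞,β=45]: v=49 after child 2 ≥ β → β-cutoff, skip 1
D [α=-∞,β=45]: v=38
Root [α=-∞,β=+∞]: v=38
Leaves evaluated: 9 of 10.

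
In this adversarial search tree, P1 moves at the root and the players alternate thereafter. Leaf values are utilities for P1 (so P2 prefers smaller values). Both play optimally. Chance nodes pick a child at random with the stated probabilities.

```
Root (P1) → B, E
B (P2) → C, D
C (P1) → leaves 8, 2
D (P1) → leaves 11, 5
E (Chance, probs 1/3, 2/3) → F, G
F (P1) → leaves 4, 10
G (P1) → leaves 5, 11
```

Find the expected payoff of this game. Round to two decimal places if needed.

C (P1): max(8, 2) = 8
D (P1): max(11, 5) = 11
B (P2): min(8, 11) = 8
F (P1): max(4, 10) = 10
G (P1): max(5, 11) = 11
E (Chance): 1/3·10 + 2/3·11 = 10.67
Root (P1): max(8, 10.67) = 10.67

10.67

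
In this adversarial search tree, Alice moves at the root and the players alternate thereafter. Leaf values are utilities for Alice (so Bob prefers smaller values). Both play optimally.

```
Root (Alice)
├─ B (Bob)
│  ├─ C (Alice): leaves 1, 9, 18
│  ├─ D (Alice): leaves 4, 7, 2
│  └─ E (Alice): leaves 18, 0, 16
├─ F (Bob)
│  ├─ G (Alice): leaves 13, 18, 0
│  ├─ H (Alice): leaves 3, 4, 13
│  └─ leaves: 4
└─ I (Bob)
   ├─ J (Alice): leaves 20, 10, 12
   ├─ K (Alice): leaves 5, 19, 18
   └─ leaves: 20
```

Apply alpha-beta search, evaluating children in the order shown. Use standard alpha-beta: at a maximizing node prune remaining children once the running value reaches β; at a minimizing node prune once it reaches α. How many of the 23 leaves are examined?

C [α=-∞,β=+∞]: v=18
D [α=-∞,β=18]: v=7
E [α=-∞,β=7]: v=18 after child 1 ≥ β → β-cutoff, skip 2
B [α=-∞,β=+∞]: v=7
G [α=7,β=+∞]: v=18
H [α=7,β=18]: v=13
F [α=7,β=+∞]: v=4
J [α=7,β=+∞]: v=20
K [α=7,β=20]: v=19
I [α=7,β=+∞]: v=19
Root [α=-∞,β=+∞]: v=19
Leaves evaluated: 21 of 23.

21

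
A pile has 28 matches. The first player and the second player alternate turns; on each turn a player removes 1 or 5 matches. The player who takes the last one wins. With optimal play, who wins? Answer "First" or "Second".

Second

Positions where the player to move wins (W) vs loses (L):
i:   0  1  2  3  4  5  6  7  8  9 10 11 12 13 14 15 16 17 18 19 20 21 22 23 24 25 26 27 28
     L  W  L  W  L  W  L  W  L  W  L  W  L  W  L  W  L  W  L  W  L  W  L  W  L  W  L  W  L
Position 28 is L, so the second player wins.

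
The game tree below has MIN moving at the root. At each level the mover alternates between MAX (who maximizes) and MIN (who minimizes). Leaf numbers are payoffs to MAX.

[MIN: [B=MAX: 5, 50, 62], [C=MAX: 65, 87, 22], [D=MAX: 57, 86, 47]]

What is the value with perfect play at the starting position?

B (MAX): max(5, 50, 62) = 62
C (MAX): max(65, 87, 22) = 87
D (MAX): max(57, 86, 47) = 86
Root (MIN): min(62, 87, 86) = 62

62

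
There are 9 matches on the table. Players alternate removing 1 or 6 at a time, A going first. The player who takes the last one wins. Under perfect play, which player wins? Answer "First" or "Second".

Second

W/L table (W = player to move can force a win):
i:   0  1  2  3  4  5  6  7  8  9
     L  W  L  W  L  W  W  L  W  L
Position 9 is L, so the second player wins.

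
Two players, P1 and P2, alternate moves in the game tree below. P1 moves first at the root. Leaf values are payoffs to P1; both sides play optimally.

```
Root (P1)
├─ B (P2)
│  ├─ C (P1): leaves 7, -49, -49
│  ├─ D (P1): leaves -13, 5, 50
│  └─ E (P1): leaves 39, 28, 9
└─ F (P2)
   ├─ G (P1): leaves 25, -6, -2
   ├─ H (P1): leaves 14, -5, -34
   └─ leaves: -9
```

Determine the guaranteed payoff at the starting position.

C (P1): max(7, -49, -49) = 7
D (P1): max(-13, 5, 50) = 50
E (P1): max(39, 28, 9) = 39
B (P2): min(7, 50, 39) = 7
G (P1): max(25, -6, -2) = 25
H (P1): max(14, -5, -34) = 14
F (P2): min(25, 14, -9) = -9
Root (P1): max(7, -9) = 7

7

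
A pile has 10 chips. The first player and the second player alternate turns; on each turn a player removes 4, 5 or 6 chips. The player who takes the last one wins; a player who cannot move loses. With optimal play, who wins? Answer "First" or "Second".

Second

Positions where the player to move wins (W) vs loses (L):
i:   0  1  2  3  4  5  6  7  8  9 10
     L  L  L  L  W  W  W  W  W  W  L
Position 10 is L, so the second player wins.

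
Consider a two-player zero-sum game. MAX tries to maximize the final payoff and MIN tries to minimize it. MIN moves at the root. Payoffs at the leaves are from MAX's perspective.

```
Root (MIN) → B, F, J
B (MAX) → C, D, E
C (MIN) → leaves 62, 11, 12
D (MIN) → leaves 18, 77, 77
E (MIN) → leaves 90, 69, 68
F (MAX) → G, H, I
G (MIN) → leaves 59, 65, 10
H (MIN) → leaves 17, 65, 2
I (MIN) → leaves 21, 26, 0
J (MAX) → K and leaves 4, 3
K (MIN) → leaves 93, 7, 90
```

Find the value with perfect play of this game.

C (MIN): min(62, 11, 12) = 11
D (MIN): min(18, 77, 77) = 18
E (MIN): min(90, 69, 68) = 68
B (MAX): max(11, 18, 68) = 68
G (MIN): min(59, 65, 10) = 10
H (MIN): min(17, 65, 2) = 2
I (MIN): min(21, 26, 0) = 0
F (MAX): max(10, 2, 0) = 10
K (MIN): min(93, 7, 90) = 7
J (MAX): max(7, 4, 3) = 7
Root (MIN): min(68, 10, 7) = 7

7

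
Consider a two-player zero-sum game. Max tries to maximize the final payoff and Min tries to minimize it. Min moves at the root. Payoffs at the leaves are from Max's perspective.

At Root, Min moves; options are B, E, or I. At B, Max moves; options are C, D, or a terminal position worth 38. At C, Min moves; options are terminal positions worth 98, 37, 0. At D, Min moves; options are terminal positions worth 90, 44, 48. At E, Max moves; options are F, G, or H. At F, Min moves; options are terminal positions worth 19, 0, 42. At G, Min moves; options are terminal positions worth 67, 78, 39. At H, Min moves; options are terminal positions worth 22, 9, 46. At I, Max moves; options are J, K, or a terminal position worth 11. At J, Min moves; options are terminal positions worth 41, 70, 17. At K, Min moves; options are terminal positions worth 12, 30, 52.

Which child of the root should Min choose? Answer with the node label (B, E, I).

I

C (Min): min(98, 37, 0) = 0
D (Min): min(90, 44, 48) = 44
B (Max): max(0, 44, 38) = 44
F (Min): min(19, 0, 42) = 0
G (Min): min(67, 78, 39) = 39
H (Min): min(22, 9, 46) = 9
E (Max): max(0, 39, 9) = 39
J (Min): min(41, 70, 17) = 17
K (Min): min(12, 30, 52) = 12
I (Max): max(17, 12, 11) = 17
Root (Min): min(44, 39, 17) = 17
Min picks the child with the lowest value: I (value 17).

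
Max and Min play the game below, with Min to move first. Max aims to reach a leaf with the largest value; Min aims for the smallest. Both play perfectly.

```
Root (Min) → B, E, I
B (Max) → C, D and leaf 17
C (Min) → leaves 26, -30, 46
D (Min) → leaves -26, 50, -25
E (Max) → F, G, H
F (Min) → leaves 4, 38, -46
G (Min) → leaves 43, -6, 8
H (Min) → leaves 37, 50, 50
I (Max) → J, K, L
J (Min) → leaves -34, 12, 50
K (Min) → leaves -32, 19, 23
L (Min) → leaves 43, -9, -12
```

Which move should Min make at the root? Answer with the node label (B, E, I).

I

C (Min): min(26, -30, 46) = -30
D (Min): min(-26, 50, -25) = -26
B (Max): max(-30, -26, 17) = 17
F (Min): min(4, 38, -46) = -46
G (Min): min(43, -6, 8) = -6
H (Min): min(37, 50, 50) = 37
E (Max): max(-46, -6, 37) = 37
J (Min): min(-34, 12, 50) = -34
K (Min): min(-32, 19, 23) = -32
L (Min): min(43, -9, -12) = -12
I (Max): max(-34, -32, -12) = -12
Root (Min): min(17, 37, -12) = -12
Min picks the child with the lowest value: I (value -12).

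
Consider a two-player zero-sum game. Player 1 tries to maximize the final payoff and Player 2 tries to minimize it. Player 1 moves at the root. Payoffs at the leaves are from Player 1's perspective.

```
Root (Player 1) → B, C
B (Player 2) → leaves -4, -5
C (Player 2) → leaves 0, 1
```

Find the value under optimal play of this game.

0

B (Player 2): min(-4, -5) = -5
C (Player 2): min(0, 1) = 0
Root (Player 1): max(-5, 0) = 0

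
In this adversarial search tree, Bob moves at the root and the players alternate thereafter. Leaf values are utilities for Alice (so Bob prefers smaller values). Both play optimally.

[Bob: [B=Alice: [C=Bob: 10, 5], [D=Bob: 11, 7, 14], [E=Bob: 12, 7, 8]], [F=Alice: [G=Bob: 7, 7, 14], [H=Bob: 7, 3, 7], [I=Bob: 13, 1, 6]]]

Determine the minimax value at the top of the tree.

C (Bob): min(10, 5) = 5
D (Bob): min(11, 7, 14) = 7
E (Bob): min(12, 7, 8) = 7
B (Alice): max(5, 7, 7) = 7
G (Bob): min(7, 7, 14) = 7
H (Bob): min(7, 3, 7) = 3
I (Bob): min(13, 1, 6) = 1
F (Alice): max(7, 3, 1) = 7
Root (Bob): min(7, 7) = 7

7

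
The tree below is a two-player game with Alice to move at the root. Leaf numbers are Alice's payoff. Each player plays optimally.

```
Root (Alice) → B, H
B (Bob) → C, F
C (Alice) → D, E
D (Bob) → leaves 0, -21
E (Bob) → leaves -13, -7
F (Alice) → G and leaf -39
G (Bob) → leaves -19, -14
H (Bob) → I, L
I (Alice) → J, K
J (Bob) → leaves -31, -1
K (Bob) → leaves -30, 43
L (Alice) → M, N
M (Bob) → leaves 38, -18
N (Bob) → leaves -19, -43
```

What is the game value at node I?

-30

J: min(-31, -1) = -31
K: min(-30, 43) = -30
I: max(-31, -30) = -30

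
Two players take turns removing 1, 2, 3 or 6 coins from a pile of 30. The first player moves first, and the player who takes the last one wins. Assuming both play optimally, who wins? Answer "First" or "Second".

First

Mark each pile size as W (mover wins) or L (mover loses):
i:   0  1  2  3  4  5  6  7  8  9 10 11 12 13 14 15 16 17 18 19 20 21 22 23 24 25 26 27 28 29 30
     L  W  W  W  L  W  W  W  L  W  W  W  L  W  W  W  L  W  W  W  L  W  W  W  L  W  W  W  L  W  W
Position 30 is W, so the first player wins.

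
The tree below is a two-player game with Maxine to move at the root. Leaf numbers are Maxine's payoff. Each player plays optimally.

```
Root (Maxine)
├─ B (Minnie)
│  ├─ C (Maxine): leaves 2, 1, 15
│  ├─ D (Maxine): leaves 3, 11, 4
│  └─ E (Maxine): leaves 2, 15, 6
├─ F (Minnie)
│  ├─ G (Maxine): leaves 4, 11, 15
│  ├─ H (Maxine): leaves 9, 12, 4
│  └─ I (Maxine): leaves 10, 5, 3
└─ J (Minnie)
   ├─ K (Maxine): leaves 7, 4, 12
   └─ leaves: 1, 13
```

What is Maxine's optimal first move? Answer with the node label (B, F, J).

B

C (Maxine): max(2, 1, 15) = 15
D (Maxine): max(3, 11, 4) = 11
E (Maxine): max(2, 15, 6) = 15
B (Minnie): min(15, 11, 15) = 11
G (Maxine): max(4, 11, 15) = 15
H (Maxine): max(9, 12, 4) = 12
I (Maxine): max(10, 5, 3) = 10
F (Minnie): min(15, 12, 10) = 10
K (Maxine): max(7, 4, 12) = 12
J (Minnie): min(12, 1, 13) = 1
Root (Maxine): max(11, 10, 1) = 11
Maxine picks the child with the highest value: B (value 11).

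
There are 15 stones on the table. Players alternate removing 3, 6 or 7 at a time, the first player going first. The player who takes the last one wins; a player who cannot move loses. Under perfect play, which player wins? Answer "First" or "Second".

i:   0  1  2  3  4  5  6  7  8  9 10 11 12 13 14 15
     L  L  L  W  W  W  W  W  W  W  L  L  L  W  W  W
Position 15 is W, so the first player wins.

First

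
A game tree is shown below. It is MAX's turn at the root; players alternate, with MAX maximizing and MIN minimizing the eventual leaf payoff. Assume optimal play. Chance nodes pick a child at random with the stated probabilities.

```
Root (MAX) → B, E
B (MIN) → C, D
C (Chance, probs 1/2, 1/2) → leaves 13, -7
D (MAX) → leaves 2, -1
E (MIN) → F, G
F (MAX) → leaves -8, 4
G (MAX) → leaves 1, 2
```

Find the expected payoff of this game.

C (Chance): 1/2·13 + 1/2·-7 = 3
D (MAX): max(2, -1) = 2
B (MIN): min(3, 2) = 2
F (MAX): max(-8, 4) = 4
G (MAX): max(1, 2) = 2
E (MIN): min(4, 2) = 2
Root (MAX): max(2, 2) = 2

2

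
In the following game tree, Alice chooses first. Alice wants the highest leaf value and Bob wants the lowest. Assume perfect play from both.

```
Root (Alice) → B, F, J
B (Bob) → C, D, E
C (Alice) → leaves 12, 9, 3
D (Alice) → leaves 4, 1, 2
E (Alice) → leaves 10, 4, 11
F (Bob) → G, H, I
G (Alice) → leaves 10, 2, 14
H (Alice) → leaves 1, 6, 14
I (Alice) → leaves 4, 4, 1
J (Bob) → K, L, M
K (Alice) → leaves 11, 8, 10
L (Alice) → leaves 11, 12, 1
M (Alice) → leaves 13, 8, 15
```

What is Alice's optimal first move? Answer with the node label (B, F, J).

J

C (Alice): max(12, 9, 3) = 12
D (Alice): max(4, 1, 2) = 4
E (Alice): max(10, 4, 11) = 11
B (Bob): min(12, 4, 11) = 4
G (Alice): max(10, 2, 14) = 14
H (Alice): max(1, 6, 14) = 14
I (Alice): max(4, 4, 1) = 4
F (Bob): min(14, 14, 4) = 4
K (Alice): max(11, 8, 10) = 11
L (Alice): max(11, 12, 1) = 12
M (Alice): max(13, 8, 15) = 15
J (Bob): min(11, 12, 15) = 11
Root (Alice): max(4, 4, 11) = 11
Alice picks the child with the highest value: J (value 11).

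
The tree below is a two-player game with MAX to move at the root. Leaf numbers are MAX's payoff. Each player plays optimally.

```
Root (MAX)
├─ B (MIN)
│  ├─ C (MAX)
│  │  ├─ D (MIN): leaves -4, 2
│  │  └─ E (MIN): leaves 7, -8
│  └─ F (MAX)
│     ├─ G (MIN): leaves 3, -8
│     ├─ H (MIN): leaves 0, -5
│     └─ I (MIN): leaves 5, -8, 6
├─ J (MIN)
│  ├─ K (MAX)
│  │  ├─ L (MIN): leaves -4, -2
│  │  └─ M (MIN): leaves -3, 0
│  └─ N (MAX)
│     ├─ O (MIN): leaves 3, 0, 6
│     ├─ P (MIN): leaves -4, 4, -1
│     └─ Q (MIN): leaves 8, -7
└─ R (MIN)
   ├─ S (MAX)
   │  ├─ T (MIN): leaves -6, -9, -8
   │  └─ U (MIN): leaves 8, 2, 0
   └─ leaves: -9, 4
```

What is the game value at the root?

D (MIN): min(-4, 2) = -4
E (MIN): min(7, -8) = -8
C (MAX): max(-4, -8) = -4
G (MIN): min(3, -8) = -8
H (MIN): min(0, -5) = -5
I (MIN): min(5, -8, 6) = -8
F (MAX): max(-8, -5, -8) = -5
B (MIN): min(-4, -5) = -5
L (MIN): min(-4, -2) = -4
M (MIN): min(-3, 0) = -3
K (MAX): max(-4, -3) = -3
O (MIN): min(3, 0, 6) = 0
P (MIN): min(-4, 4, -1) = -4
Q (MIN): min(8, -7) = -7
N (MAX): max(0, -4, -7) = 0
J (MIN): min(-3, 0) = -3
T (MIN): min(-6, -9, -8) = -9
U (MIN): min(8, 2, 0) = 0
S (MAX): max(-9, 0) = 0
R (MIN): min(0, -9, 4) = -9
Root (MAX): max(-5, -3, -9) = -3

-3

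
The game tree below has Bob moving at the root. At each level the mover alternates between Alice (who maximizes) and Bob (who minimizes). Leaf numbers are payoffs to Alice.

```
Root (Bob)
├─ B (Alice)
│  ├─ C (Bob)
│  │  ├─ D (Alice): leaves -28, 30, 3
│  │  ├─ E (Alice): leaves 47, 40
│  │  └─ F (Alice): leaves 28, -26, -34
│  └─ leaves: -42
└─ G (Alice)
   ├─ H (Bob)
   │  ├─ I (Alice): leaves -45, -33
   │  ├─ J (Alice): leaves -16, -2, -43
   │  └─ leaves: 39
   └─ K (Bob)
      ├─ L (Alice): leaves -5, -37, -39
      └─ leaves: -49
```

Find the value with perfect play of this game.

-33

D (Alice): max(-28, 30, 3) = 30
E (Alice): max(47, 40) = 47
F (Alice): max(28, -26, -34) = 28
C (Bob): min(30, 47, 28) = 28
B (Alice): max(28, -42) = 28
I (Alice): max(-45, -33) = -33
J (Alice): max(-16, -2, -43) = -2
H (Bob): min(-33, -2, 39) = -33
L (Alice): max(-5, -37, -39) = -5
K (Bob): min(-5, -49) = -49
G (Alice): max(-33, -49) = -33
Root (Bob): min(28, -33) = -33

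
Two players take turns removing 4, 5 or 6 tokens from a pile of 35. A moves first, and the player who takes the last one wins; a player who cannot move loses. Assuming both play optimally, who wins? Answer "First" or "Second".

First

Mark each pile size as W (mover wins) or L (mover loses):
i:   0  1  2  3  4  5  6  7  8  9 10 11 12 13 14 15 16 17 18 19 20 21 22 23 24 25 26 27 28 29 30 31 32 33 34 35
     L  L  L  L  W  W  W  W  W  W  L  L  L  L  W  W  W  W  W  W  L  L  L  L  W  W  W  W  W  W  L  L  L  L  W  W
Position 35 is W, so the first player wins.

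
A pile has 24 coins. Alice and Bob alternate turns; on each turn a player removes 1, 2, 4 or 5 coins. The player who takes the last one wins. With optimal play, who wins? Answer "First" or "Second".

Positions where the player to move wins (W) vs loses (L):
i:   0  1  2  3  4  5  6  7  8  9 10 11 12 13 14 15 16 17 18 19 20 21 22 23 24
     L  W  W  L  W  W  L  W  W  L  W  W  L  W  W  L  W  W  L  W  W  L  W  W  L
Position 24 is L, so the second player wins.

Second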